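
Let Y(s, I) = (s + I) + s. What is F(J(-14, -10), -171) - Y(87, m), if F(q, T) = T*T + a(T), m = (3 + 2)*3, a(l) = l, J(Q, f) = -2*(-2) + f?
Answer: 28881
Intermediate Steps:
J(Q, f) = 4 + f
m = 15 (m = 5*3 = 15)
F(q, T) = T + T² (F(q, T) = T*T + T = T² + T = T + T²)
Y(s, I) = I + 2*s (Y(s, I) = (I + s) + s = I + 2*s)
F(J(-14, -10), -171) - Y(87, m) = -171*(1 - 171) - (15 + 2*87) = -171*(-170) - (15 + 174) = 29070 - 1*189 = 29070 - 189 = 28881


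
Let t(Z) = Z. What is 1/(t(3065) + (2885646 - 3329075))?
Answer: -1/440364 ≈ -2.2708e-6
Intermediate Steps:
1/(t(3065) + (2885646 - 3329075)) = 1/(3065 + (2885646 - 3329075)) = 1/(3065 - 443429) = 1/(-440364) = -1/440364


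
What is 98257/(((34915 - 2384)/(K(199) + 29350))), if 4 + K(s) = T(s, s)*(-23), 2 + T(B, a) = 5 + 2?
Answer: 2872150367/32531 ≈ 88290.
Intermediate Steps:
T(B, a) = 5 (T(B, a) = -2 + (5 + 2) = -2 + 7 = 5)
K(s) = -119 (K(s) = -4 + 5*(-23) = -4 - 115 = -119)
98257/(((34915 - 2384)/(K(199) + 29350))) = 98257/(((34915 - 2384)/(-119 + 29350))) = 98257/((32531/29231)) = 98257/((32531*(1/29231))) = 98257/(32531/29231) = 98257*(29231/32531) = 2872150367/32531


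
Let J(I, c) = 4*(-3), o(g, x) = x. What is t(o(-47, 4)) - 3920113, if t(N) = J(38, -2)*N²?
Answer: -3920305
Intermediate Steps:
J(I, c) = -12
t(N) = -12*N²
t(o(-47, 4)) - 3920113 = -12*4² - 3920113 = -12*16 - 3920113 = -192 - 3920113 = -3920305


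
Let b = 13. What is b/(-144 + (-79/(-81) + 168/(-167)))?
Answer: -175851/1948303 ≈ -0.090259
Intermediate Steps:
b/(-144 + (-79/(-81) + 168/(-167))) = 13/(-144 + (-79/(-81) + 168/(-167))) = 13/(-144 + (-79*(-1/81) + 168*(-1/167))) = 13/(-144 + (79/81 - 168/167)) = 13/(-144 - 415/13527) = 13/(-1948303/13527) = -13527/1948303*13 = -175851/1948303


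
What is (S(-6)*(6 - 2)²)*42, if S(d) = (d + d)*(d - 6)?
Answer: 96768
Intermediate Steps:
S(d) = 2*d*(-6 + d) (S(d) = (2*d)*(-6 + d) = 2*d*(-6 + d))
(S(-6)*(6 - 2)²)*42 = ((2*(-6)*(-6 - 6))*(6 - 2)²)*42 = ((2*(-6)*(-12))*4²)*42 = (144*16)*42 = 2304*42 = 96768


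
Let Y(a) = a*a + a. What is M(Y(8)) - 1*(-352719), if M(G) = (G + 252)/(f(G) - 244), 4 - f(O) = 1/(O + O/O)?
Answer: 6179965947/17521 ≈ 3.5272e+5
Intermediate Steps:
Y(a) = a + a² (Y(a) = a² + a = a + a²)
f(O) = 4 - 1/(1 + O) (f(O) = 4 - 1/(O + O/O) = 4 - 1/(O + 1) = 4 - 1/(1 + O))
M(G) = (252 + G)/(-244 + (3 + 4*G)/(1 + G)) (M(G) = (G + 252)/((3 + 4*G)/(1 + G) - 244) = (252 + G)/(-244 + (3 + 4*G)/(1 + G)))
M(Y(8)) - 1*(-352719) = -(1 + 8*(1 + 8))*(252 + 8*(1 + 8))/(241 + 240*(8*(1 + 8))) - 1*(-352719) = -(1 + 8*9)*(252 + 8*9)/(241 + 240*(8*9)) + 352719 = -(1 + 72)*(252 + 72)/(241 + 240*72) + 352719 = -1*73*324/(241 + 17280) + 352719 = -1*73*324/17521 + 352719 = -1*1/17521*73*324 + 352719 = -23652/17521 + 352719 = 6179965947/17521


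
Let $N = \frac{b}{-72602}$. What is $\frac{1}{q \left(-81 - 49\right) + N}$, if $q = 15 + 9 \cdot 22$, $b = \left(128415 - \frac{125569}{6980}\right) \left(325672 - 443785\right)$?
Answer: $\frac{506761960}{91821946643403} \approx 5.519 \cdot 10^{-6}$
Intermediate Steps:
$b = - \frac{105854185315803}{6980}$ ($b = \left(128415 - \frac{125569}{6980}\right) \left(-118113\right) = \frac{896211131}{6980} \left(-118113\right) = - \frac{105854185315803}{6980} \approx -1.5165 \cdot 10^{10}$)
$q = 213$ ($q = 15 + 198 = 213$)
$N = \frac{105854185315803}{506761960}$ ($N = - \frac{105854185315803}{6980 \left(-72602\right)} = \left(- \frac{105854185315803}{6980}\right) \left(- \frac{1}{72602}\right) = \frac{105854185315803}{506761960} \approx 2.0888 \cdot 10^{5}$)
$\frac{1}{q \left(-81 - 49\right) + N} = \frac{1}{213 \left(-81 - 49\right) + \frac{105854185315803}{506761960}} = \frac{1}{213 \left(-130\right) + \frac{105854185315803}{506761960}} = \frac{1}{-27690 + \frac{105854185315803}{506761960}} = \frac{1}{\frac{91821946643403}{506761960}} = \frac{506761960}{91821946643403}$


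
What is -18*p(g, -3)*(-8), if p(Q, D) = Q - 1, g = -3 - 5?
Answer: -1296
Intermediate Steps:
g = -8
p(Q, D) = -1 + Q
-18*p(g, -3)*(-8) = -18*(-1 - 8)*(-8) = -18*(-9)*(-8) = 162*(-8) = -1296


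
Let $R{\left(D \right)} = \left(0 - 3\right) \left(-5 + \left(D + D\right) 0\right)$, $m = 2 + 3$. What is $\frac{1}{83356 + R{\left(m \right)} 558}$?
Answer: $\frac{1}{91726} \approx 1.0902 \cdot 10^{-5}$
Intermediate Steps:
$m = 5$
$R{\left(D \right)} = 15$ ($R{\left(D \right)} = - 3 \left(-5 + 2 D 0\right) = - 3 \left(-5 + 0\right) = \left(-3\right) \left(-5\right) = 15$)
$\frac{1}{83356 + R{\left(m \right)} 558} = \frac{1}{83356 + 15 \cdot 558} = \frac{1}{83356 + 8370} = \frac{1}{91726}$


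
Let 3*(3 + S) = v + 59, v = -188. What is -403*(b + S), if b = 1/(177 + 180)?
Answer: 6617663/357 ≈ 18537.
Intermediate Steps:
S = -46 (S = -3 + (-188 + 59)/3 = -3 + (1/3)*(-129) = -3 - 43 = -46)
b = 1/357 ≈ 0.0028011
-403*(b + S) = -403*(1/357 - 46) = -403*(-16421/357) = 6617663/357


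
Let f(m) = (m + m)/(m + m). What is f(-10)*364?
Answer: 364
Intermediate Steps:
f(m) = 1 (f(m) = (2*m)/((2*m)) = (2*m)*(1/(2*m)) = 1)
f(-10)*364 = 1*364 = 364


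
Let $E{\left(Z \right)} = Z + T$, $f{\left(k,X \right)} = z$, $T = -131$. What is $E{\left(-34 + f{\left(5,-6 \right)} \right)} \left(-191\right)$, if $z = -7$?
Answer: $32852$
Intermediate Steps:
$f{\left(k,X \right)} = -7$
$E{\left(Z \right)} = -131 + Z$ ($E{\left(Z \right)} = Z - 131 = -131 + Z$)
$E{\left(-34 + f{\left(5,-6 \right)} \right)} \left(-191\right) = \left(-131 - 41\right) \left(-191\right) = \left(-172\right) \left(-191\right) = 32852$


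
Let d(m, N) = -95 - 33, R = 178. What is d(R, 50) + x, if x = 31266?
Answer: 31138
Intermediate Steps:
d(m, N) = -128
d(R, 50) + x = -128 + 31266 = 31138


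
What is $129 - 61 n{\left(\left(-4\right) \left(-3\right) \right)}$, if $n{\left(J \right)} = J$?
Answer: $-603$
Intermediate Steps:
$129 - 61 n{\left(\left(-4\right) \left(-3\right) \right)} = 129 - 61 \left(\left(-4\right) \left(-3\right)\right) = 129 - 732 = -603$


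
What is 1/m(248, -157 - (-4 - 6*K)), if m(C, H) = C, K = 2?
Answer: 1/248 ≈ 0.0040323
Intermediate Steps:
1/m(248, -157 - (-4 - 6*K)) = 1/248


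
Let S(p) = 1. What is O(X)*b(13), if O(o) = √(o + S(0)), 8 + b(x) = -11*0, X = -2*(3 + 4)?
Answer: -8*I*√13 ≈ -28.844*I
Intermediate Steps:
X = -14 (X = -2*7 = -14)
b(x) = -8 (b(x) = -8 - 11*0 = -8 + 0 = -8)
O(o) = √(1 + o) (O(o) = √(o + 1) = √(1 + o))
O(X)*b(13) = √(1 - 14)*(-8) = √(-13)*(-8) = (I*√13)*(-8) = -8*I*√13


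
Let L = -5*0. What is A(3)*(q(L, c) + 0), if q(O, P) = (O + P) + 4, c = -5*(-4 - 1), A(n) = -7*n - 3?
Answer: -696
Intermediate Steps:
L = 0
A(n) = -3 - 7*n
c = 25 (c = -5*(-5) = 25)
q(O, P) = 4 + O + P
A(3)*(q(L, c) + 0) = (-3 - 7*3)*((4 + 0 + 25) + 0) = (-3 - 21)*(29 + 0) = -24*29 = -696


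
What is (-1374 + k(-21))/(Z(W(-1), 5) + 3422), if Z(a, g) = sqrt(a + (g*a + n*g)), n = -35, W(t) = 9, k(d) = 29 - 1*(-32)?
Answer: -345622/900785 + 1111*I/900785 ≈ -0.38369 + 0.0012334*I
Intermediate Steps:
k(d) = 61 (k(d) = 29 + 32 = 61)
Z(a, g) = sqrt(a - 35*g + a*g) (Z(a, g) = sqrt(a + (g*a - 35*g)) = sqrt(a + (a*g - 35*g)) = sqrt(a + (-35*g + a*g)) = sqrt(a - 35*g + a*g))
(-1374 + k(-21))/(Z(W(-1), 5) + 3422) = (-1374 + 61)/(sqrt(9 - 35*5 + 9*5) + 3422) = -1313/(sqrt(9 - 175 + 45) + 3422) = -1313/(sqrt(-121) + 3422) = -1313/(11*I + 3422) = -1313*(3422 - 11*I)/11710205 = -101*(3422 - 11*I)/900785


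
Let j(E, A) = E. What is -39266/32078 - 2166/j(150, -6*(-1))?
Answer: -6280904/400975 ≈ -15.664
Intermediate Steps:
-39266/32078 - 2166/j(150, -6*(-1)) = -39266/32078 - 2166/150 = -39266*1/32078 - 2166*1/150 = -19633/16039 - 361/25 = -6280904/400975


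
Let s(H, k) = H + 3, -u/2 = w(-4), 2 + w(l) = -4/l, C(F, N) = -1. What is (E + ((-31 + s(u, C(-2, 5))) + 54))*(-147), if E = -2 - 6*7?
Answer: 2352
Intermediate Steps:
w(l) = -2 - 4/l
u = 2 (u = -2*(-2 - 4/(-4)) = -2*(-2 - 4*(-¼)) = -2*(-2 + 1) = -2*(-1) = 2)
s(H, k) = 3 + H
E = -44 (E = -2 - 42 = -44)
(E + ((-31 + s(u, C(-2, 5))) + 54))*(-147) = (-44 + ((-31 + (3 + 2)) + 54))*(-147) = (-44 + ((-31 + 5) + 54))*(-147) = (-44 + (-26 + 54))*(-147) = (-44 + 28)*(-147) = -16*(-147) = 2352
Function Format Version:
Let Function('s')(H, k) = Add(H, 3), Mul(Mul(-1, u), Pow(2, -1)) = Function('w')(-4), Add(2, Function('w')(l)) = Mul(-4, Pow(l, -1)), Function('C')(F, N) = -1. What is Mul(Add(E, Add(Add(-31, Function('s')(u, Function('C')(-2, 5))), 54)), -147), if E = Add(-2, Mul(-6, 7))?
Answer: 2352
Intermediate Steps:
Function('w')(l) = Add(-2, Mul(-4, Pow(l, -1)))
u = 2 (u = Mul(-2, Add(-2, Mul(-4, Pow(-4, -1)))) = Mul(-2, Add(-2, Mul(-4, Rational(-1, 4)))) = Mul(-2, Add(-2, 1)) = Mul(-2, -1) = 2)
Function('s')(H, k) = Add(3, H)
E = -44 (E = Add(-2, -42) = -44)
Mul(Add(E, Add(Add(-31, Function('s')(u, Function('C')(-2, 5))), 54)), -147) = Mul(Add(-44, Add(Add(-31, Add(3, 2)), 54)), -147) = Mul(Add(-44, Add(Add(-31, 5), 54)), -147) = Mul(Add(-44, Add(-26, 54)), -147) = Mul(Add(-44, 28), -147) = Mul(-16, -147) = 2352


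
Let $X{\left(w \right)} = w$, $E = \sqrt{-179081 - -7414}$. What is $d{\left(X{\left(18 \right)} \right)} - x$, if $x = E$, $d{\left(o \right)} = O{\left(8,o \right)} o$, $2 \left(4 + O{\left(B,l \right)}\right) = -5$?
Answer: $-117 - i \sqrt{171667} \approx -117.0 - 414.33 i$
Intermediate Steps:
$O{\left(B,l \right)} = - \frac{13}{2}$ ($O{\left(B,l \right)} = -4 + \frac{1}{2} \left(-5\right) = -4 - \frac{5}{2} = - \frac{13}{2}$)
$E = i \sqrt{171667}$ ($E = \sqrt{-179081 + \left(7648 - 234\right)} = \sqrt{-179081 + 7414} = \sqrt{-171667} = i \sqrt{171667} \approx 414.33 i$)
$d{\left(o \right)} = - \frac{13 o}{2}$
$x = i \sqrt{171667} \approx 414.33 i$
$d{\left(X{\left(18 \right)} \right)} - x = \left(- \frac{13}{2}\right) 18 - i \sqrt{171667} = -117 - i \sqrt{171667}$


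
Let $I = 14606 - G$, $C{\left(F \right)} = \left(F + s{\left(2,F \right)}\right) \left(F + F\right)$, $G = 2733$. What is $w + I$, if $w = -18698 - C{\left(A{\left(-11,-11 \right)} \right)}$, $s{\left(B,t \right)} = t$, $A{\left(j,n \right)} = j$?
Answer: $-7309$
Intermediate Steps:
$C{\left(F \right)} = 4 F^{2}$ ($C{\left(F \right)} = \left(F + F\right) \left(F + F\right) = 2 F 2 F = 4 F^{2}$)
$w = -19182$ ($w = -18698 - 4 \left(-11\right)^{2} = -18698 - 4 \cdot 121 = -18698 - 484 = -19182$)
$I = 11873$ ($I = 14606 - 2733 = 11873$)
$w + I = -19182 + 11873 = -7309$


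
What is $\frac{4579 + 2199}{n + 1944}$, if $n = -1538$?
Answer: $\frac{3389}{203} \approx 16.695$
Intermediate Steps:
$\frac{4579 + 2199}{n + 1944} = \frac{4579 + 2199}{-1538 + 1944} = \frac{6778}{406} = 6778 \cdot \frac{1}{406} = \frac{3389}{203}$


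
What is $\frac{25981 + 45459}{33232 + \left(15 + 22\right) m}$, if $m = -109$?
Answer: $\frac{71440}{29199} \approx 2.4467$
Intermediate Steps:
$\frac{25981 + 45459}{33232 + \left(15 + 22\right) m} = \frac{25981 + 45459}{33232 + \left(15 + 22\right) \left(-109\right)} = \frac{71440}{33232 + 37 \left(-109\right)} = \frac{71440}{33232 - 4033} = \frac{71440}{29199}$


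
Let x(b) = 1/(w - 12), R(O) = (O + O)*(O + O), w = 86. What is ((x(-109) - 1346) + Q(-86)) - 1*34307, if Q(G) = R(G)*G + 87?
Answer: -190904459/74 ≈ -2.5798e+6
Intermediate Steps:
R(O) = 4*O**2 (R(O) = (2*O)*(2*O) = 4*O**2)
Q(G) = 87 + 4*G**3 (Q(G) = (4*G**2)*G + 87 = 4*G**3 + 87 = 87 + 4*G**3)
x(b) = 1/74 (x(b) = 1/(86 - 12) = 1/74)
((x(-109) - 1346) + Q(-86)) - 1*34307 = ((1/74 - 1346) + (87 + 4*(-86)**3)) - 1*34307 = (-99603/74 + (87 + 4*(-636056))) - 34307 = (-99603/74 + (87 - 2544224)) - 34307 = (-99603/74 - 2544137) - 34307 = -188365741/74 - 34307 = -190904459/74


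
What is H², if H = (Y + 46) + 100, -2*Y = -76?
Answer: 33856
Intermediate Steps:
Y = 38 (Y = -½*(-76) = 38)
H = 184 (H = (38 + 46) + 100 = 84 + 100 = 184)
H² = 184² = 33856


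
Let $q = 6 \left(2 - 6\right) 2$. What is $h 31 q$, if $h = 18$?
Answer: $-26784$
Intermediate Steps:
$q = -48$ ($q = 6 \left(2 - 6\right) 2 = 6 \left(-4\right) 2 = \left(-24\right) 2 = -48$)
$h 31 q = 18 \cdot 31 \left(-48\right) = 558 \left(-48\right) = -26784$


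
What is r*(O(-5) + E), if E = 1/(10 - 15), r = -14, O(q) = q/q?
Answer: -56/5 ≈ -11.200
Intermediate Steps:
O(q) = 1
E = -⅕ (E = 1/(-5) = -⅕ ≈ -0.20000)
r*(O(-5) + E) = -14*(1 - ⅕) = -14*⅘ = -56/5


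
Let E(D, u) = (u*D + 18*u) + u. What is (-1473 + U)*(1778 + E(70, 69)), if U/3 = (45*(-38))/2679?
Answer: -548952999/47 ≈ -1.1680e+7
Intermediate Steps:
E(D, u) = 19*u + D*u (E(D, u) = (D*u + 18*u) + u = (18*u + D*u) + u = 19*u + D*u)
U = -90/47 (U = 3*((45*(-38))/2679) = 3*(-1710*1/2679) = 3*(-30/47) = -90/47 ≈ -1.9149)
(-1473 + U)*(1778 + E(70, 69)) = (-1473 - 90/47)*(1778 + 69*(19 + 70)) = -69321*(1778 + 69*89)/47 = -69321*(1778 + 6141)/47 = -69321/47*7919 = -548952999/47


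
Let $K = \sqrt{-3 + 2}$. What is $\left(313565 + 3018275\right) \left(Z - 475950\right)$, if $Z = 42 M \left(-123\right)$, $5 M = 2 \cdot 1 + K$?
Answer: $-1592674162176 - 3442457088 i \approx -1.5927 \cdot 10^{12} - 3.4425 \cdot 10^{9} i$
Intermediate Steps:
$K = i$ ($K = \sqrt{-1} = i \approx 1.0 i$)
$M = \frac{2}{5} + \frac{i}{5}$ ($M = \frac{2 \cdot 1 + i}{5} = \frac{2 + i}{5} = \frac{2}{5} + \frac{i}{5} \approx 0.4 + 0.2 i$)
$Z = - \frac{10332}{5} - \frac{5166 i}{5}$ ($Z = 42 \left(\frac{2}{5} + \frac{i}{5}\right) \left(-123\right) = \left(\frac{84}{5} + \frac{42 i}{5}\right) \left(-123\right) = - \frac{10332}{5} - \frac{5166 i}{5} \approx -2066.4 - 1033.2 i$)
$\left(313565 + 3018275\right) \left(Z - 475950\right) = \left(313565 + 3018275\right) \left(\left(- \frac{10332}{5} - \frac{5166 i}{5}\right) - 475950\right) = 3331840 \left(- \frac{2390082}{5} - \frac{5166 i}{5}\right) = -1592674162176 - 3442457088 i$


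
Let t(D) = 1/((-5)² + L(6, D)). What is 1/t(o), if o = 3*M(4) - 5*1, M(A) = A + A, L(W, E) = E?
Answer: 44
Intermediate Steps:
M(A) = 2*A
o = 19 (o = 3*(2*4) - 5*1 = 3*8 - 5 = 24 - 5 = 19)
t(D) = 1/(25 + D) (t(D) = 1/((-5)² + D) = 1/(25 + D))
1/t(o) = 1/(1/(25 + 19)) = 1/(1/44) = 44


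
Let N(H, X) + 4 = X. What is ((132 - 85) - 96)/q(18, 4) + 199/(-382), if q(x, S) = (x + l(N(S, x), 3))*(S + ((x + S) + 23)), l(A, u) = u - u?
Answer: -991/1719 ≈ -0.57650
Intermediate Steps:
N(H, X) = -4 + X
l(A, u) = 0
q(x, S) = x*(23 + x + 2*S) (q(x, S) = (x + 0)*(S + ((x + S) + 23)) = x*(S + ((S + x) + 23)) = x*(S + (23 + S + x)) = x*(23 + x + 2*S))
((132 - 85) - 96)/q(18, 4) + 199/(-382) = ((132 - 85) - 96)/((18*(23 + 18 + 2*4))) + 199/(-382) = (47 - 96)/((18*(23 + 18 + 8))) + 199*(-1/382) = -49/(18*49) - 199/382 = -49/882 - 199/382 = -49*1/882 - 199/382 = -1/18 - 199/382 = -991/1719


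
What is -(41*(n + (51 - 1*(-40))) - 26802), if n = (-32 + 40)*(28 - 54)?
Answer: 31599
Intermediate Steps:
n = -208 (n = 8*(-26) = -208)
-(41*(n + (51 - 1*(-40))) - 26802) = -(41*(-208 + (51 - 1*(-40))) - 26802) = -(41*(-208 + (51 + 40)) - 26802) = -(41*(-208 + 91) - 26802) = -(41*(-117) - 26802) = -(-4797 - 26802) = -1*(-31599) = 31599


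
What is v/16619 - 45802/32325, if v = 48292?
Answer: 799855462/537209175 ≈ 1.4889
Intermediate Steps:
v/16619 - 45802/32325 = 48292/16619 - 45802/32325 = 799855462/537209175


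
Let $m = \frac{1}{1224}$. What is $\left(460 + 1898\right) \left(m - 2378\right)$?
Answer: $- \frac{381297901}{68} \approx -5.6073 \cdot 10^{6}$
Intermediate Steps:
$m = \frac{1}{1224} \approx 0.00081699$
$\left(460 + 1898\right) \left(m - 2378\right) = \left(460 + 1898\right) \left(\frac{1}{1224} - 2378\right) = 2358 \left(- \frac{2910671}{1224}\right) = - \frac{381297901}{68}$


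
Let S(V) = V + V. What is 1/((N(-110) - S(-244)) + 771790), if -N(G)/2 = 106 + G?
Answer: 1/772286 ≈ 1.2949e-6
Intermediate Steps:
S(V) = 2*V
N(G) = -212 - 2*G (N(G) = -2*(106 + G) = -212 - 2*G)
1/((N(-110) - S(-244)) + 771790) = 1/(((-212 - 2*(-110)) - 2*(-244)) + 771790) = 1/(((-212 + 220) - 1*(-488)) + 771790) = 1/((8 + 488) + 771790) = 1/(496 + 771790) = 1/772286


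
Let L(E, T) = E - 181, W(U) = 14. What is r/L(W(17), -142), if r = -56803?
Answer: 56803/167 ≈ 340.14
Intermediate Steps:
L(E, T) = -181 + E
r/L(W(17), -142) = -56803/(-181 + 14) = -56803/(-167) = -56803*(-1/167) = 56803/167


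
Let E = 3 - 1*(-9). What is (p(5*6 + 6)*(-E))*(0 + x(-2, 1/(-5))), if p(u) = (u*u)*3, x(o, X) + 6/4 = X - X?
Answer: 69984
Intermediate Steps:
x(o, X) = -3/2 (x(o, X) = -3/2 + (X - X) = -3/2 + 0 = -3/2)
p(u) = 3*u² (p(u) = u²*3 = 3*u²)
E = 12 (E = 3 + 9 = 12)
(p(5*6 + 6)*(-E))*(0 + x(-2, 1/(-5))) = ((3*(5*6 + 6)²)*(-1*12))*(0 - 3/2) = ((3*(30 + 6)²)*(-12))*(-3/2) = ((3*36²)*(-12))*(-3/2) = ((3*1296)*(-12))*(-3/2) = (3888*(-12))*(-3/2) = -46656*(-3/2) = 69984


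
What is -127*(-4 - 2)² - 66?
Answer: -4638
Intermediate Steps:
-127*(-4 - 2)² - 66 = -127*(-6)² - 66 = -127*36 - 66 = -4572 - 66 = -4638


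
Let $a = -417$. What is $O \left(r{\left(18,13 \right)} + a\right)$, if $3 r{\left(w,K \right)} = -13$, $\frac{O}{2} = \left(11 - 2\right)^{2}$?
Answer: $-68256$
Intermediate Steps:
$O = 162$ ($O = 2 \left(11 - 2\right)^{2} = 2 \cdot 9^{2} = 2 \cdot 81 = 162$)
$r{\left(w,K \right)} = - \frac{13}{3}$ ($r{\left(w,K \right)} = \frac{1}{3} \left(-13\right) = - \frac{13}{3}$)
$O \left(r{\left(18,13 \right)} + a\right) = 162 \left(- \frac{13}{3} - 417\right) = 162 \left(- \frac{1264}{3}\right) = -68256$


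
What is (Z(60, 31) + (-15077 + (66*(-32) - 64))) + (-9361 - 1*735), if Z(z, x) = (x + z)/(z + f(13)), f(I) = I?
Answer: -1996386/73 ≈ -27348.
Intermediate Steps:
Z(z, x) = (x + z)/(13 + z) (Z(z, x) = (x + z)/(z + 13) = (x + z)/(13 + z))
(Z(60, 31) + (-15077 + (66*(-32) - 64))) + (-9361 - 1*735) = ((31 + 60)/(13 + 60) + (-15077 + (66*(-32) - 64))) + (-9361 - 1*735) = (91/73 + (-15077 + (-2112 - 64))) + (-9361 - 735) = ((1/73)*91 + (-15077 - 2176)) - 10096 = (91/73 - 17253) - 10096 = -1259378/73 - 10096 = -1996386/73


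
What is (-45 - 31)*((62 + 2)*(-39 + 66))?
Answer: -131328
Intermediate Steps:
(-45 - 31)*((62 + 2)*(-39 + 66)) = -4864*27 = -76*1728 = -131328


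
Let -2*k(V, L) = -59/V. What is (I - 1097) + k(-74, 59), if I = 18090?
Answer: 2514905/148 ≈ 16993.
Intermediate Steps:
k(V, L) = 59/(2*V) (k(V, L) = -(-59)/(2*V) = 59/(2*V))
(I - 1097) + k(-74, 59) = (18090 - 1097) + (59/2)/(-74) = 16993 + (59/2)*(-1/74) = 16993 - 59/148 = 2514905/148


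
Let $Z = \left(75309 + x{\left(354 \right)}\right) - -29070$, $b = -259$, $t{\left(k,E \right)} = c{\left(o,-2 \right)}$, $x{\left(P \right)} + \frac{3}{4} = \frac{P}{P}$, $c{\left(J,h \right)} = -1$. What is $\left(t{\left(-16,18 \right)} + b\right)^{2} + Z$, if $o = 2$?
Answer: $\frac{687917}{4} \approx 1.7198 \cdot 10^{5}$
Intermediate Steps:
$x{\left(P \right)} = \frac{1}{4}$ ($x{\left(P \right)} = - \frac{3}{4} + \frac{P}{P} = - \frac{3}{4} + 1 = \frac{1}{4}$)
$t{\left(k,E \right)} = -1$
$Z = \frac{417517}{4}$ ($Z = \left(75309 + \frac{1}{4}\right) - -29070 = \frac{301237}{4} + 29070 = \frac{417517}{4} \approx 1.0438 \cdot 10^{5}$)
$\left(t{\left(-16,18 \right)} + b\right)^{2} + Z = \left(-1 - 259\right)^{2} + \frac{417517}{4} = \left(-260\right)^{2} + \frac{417517}{4} = 67600 + \frac{417517}{4} = \frac{687917}{4}$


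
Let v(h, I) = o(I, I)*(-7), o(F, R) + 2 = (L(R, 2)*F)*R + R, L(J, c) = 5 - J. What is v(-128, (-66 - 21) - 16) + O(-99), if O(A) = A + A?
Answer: -8019867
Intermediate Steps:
o(F, R) = -2 + R + F*R*(5 - R) (o(F, R) = -2 + (((5 - R)*F)*R + R) = -2 + ((F*(5 - R))*R + R) = -2 + (F*R*(5 - R) + R) = -2 + (R + F*R*(5 - R)) = -2 + R + F*R*(5 - R))
O(A) = 2*A
v(h, I) = 14 - 7*I + 7*I²*(-5 + I) (v(h, I) = (-2 + I - I*I*(-5 + I))*(-7) = (-2 + I - I²*(-5 + I))*(-7) = 14 - 7*I + 7*I²*(-5 + I))
v(-128, (-66 - 21) - 16) + O(-99) = (14 - 7*((-66 - 21) - 16) + 7*((-66 - 21) - 16)²*(-5 + ((-66 - 21) - 16))) + 2*(-99) = (14 - 7*(-87 - 16) + 7*(-87 - 16)²*(-5 + (-87 - 16))) - 198 = (14 - 7*(-103) + 7*(-103)²*(-5 - 103)) - 198 = (14 + 721 + 7*10609*(-108)) - 198 = (14 + 721 - 8020404) - 198 = -8019669 - 198 = -8019867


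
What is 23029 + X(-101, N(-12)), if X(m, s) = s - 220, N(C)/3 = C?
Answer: 22773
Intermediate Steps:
N(C) = 3*C
X(m, s) = -220 + s
23029 + X(-101, N(-12)) = 23029 + (-220 + 3*(-12)) = 23029 + (-220 - 36) = 23029 - 256 = 22773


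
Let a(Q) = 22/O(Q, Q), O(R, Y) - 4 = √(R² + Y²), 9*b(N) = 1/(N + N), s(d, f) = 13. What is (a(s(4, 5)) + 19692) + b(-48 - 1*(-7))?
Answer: 2339731423/118818 + 143*√2/161 ≈ 19693.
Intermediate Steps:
b(N) = 1/(18*N) (b(N) = 1/(9*(N + N)) = 1/(9*((2*N))) = (1/(2*N))/9 = 1/(18*N))
O(R, Y) = 4 + √(R² + Y²)
a(Q) = 22/(4 + √2*√(Q²)) (a(Q) = 22/(4 + √(Q² + Q²)) = 22/(4 + √(2*Q²)) = 22/(4 + √2*√(Q²)))
(a(s(4, 5)) + 19692) + b(-48 - 1*(-7)) = (22/(4 + √2*√(13²)) + 19692) + 1/(18*(-48 - 1*(-7))) = (22/(4 + √2*√169) + 19692) + 1/(18*(-48 + 7)) = (22/(4 + √2*13) + 19692) + (1/18)/(-41) = (22/(4 + 13*√2) + 19692) + (1/18)*(-1/41) = (19692 + 22/(4 + 13*√2)) - 1/738 = 14532695/738 + 22/(4 + 13*√2)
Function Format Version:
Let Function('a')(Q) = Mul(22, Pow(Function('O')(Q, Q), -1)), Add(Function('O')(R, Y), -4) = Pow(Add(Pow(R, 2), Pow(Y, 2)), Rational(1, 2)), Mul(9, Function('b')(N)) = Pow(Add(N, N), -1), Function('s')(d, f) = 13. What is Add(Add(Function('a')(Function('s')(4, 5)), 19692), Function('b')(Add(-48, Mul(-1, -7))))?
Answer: Add(Rational(2339731423, 118818), Mul(Rational(143, 161), Pow(2, Rational(1, 2)))) ≈ 19693.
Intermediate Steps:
Function('b')(N) = Mul(Rational(1, 18), Pow(N, -1)) (Function('b')(N) = Mul(Rational(1, 9), Pow(Add(N, N), -1)) = Mul(Rational(1, 9), Pow(Mul(2, N), -1)) = Mul(Rational(1, 9), Mul(Rational(1, 2), Pow(N, -1))) = Mul(Rational(1, 18), Pow(N, -1)))
Function('O')(R, Y) = Add(4, Pow(Add(Pow(R, 2), Pow(Y, 2)), Rational(1, 2)))
Function('a')(Q) = Mul(22, Pow(Add(4, Mul(Pow(2, Rational(1, 2)), Pow(Pow(Q, 2), Rational(1, 2)))), -1)) (Function('a')(Q) = Mul(22, Pow(Add(4, Pow(Add(Pow(Q, 2), Pow(Q, 2)), Rational(1, 2))), -1)) = Mul(22, Pow(Add(4, Pow(Mul(2, Pow(Q, 2)), Rational(1, 2))), -1)) = Mul(22, Pow(Add(4, Mul(Pow(2, Rational(1, 2)), Pow(Pow(Q, 2), Rational(1, 2)))), -1)))
Add(Add(Function('a')(Function('s')(4, 5)), 19692), Function('b')(Add(-48, Mul(-1, -7)))) = Add(Add(Mul(22, Pow(Add(4, Mul(Pow(2, Rational(1, 2)), Pow(Pow(13, 2), Rational(1, 2)))), -1)), 19692), Mul(Rational(1, 18), Pow(Add(-48, Mul(-1, -7)), -1))) = Add(Add(Mul(22, Pow(Add(4, Mul(Pow(2, Rational(1, 2)), Pow(169, Rational(1, 2)))), -1)), 19692), Mul(Rational(1, 18), Pow(Add(-48, 7), -1))) = Add(Add(Mul(22, Pow(Add(4, Mul(Pow(2, Rational(1, 2)), 13)), -1)), 19692), Mul(Rational(1, 18), Pow(-41, -1))) = Add(Add(Mul(22, Pow(Add(4, Mul(13, Pow(2, Rational(1, 2)))), -1)), 19692), Mul(Rational(1, 18), Rational(-1, 41))) = Add(Add(19692, Mul(22, Pow(Add(4, Mul(13, Pow(2, Rational(1, 2)))), -1))), Rational(-1, 738)) = Add(Rational(14532695, 738), Mul(22, Pow(Add(4, Mul(13, Pow(2, Rational(1, 2)))), -1)))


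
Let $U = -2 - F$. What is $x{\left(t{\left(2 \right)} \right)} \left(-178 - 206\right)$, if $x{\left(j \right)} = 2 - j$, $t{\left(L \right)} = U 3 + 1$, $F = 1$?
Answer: $-3840$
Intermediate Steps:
$U = -3$ ($U = -2 - 1 = -3$)
$t{\left(L \right)} = -8$ ($t{\left(L \right)} = \left(-3\right) 3 + 1 = -9 + 1 = -8$)
$x{\left(t{\left(2 \right)} \right)} \left(-178 - 206\right) = \left(2 - -8\right) \left(-178 - 206\right) = \left(2 + 8\right) \left(-384\right) = 10 \left(-384\right) = -3840$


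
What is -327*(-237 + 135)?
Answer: 33354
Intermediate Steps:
-327*(-237 + 135) = -327*(-102) = 33354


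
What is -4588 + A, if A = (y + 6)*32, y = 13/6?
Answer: -12980/3 ≈ -4326.7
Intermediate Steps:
y = 13/6 (y = 13*(⅙) = 13/6 ≈ 2.1667)
A = 784/3 (A = (13/6 + 6)*32 = (49/6)*32 = 784/3 ≈ 261.33)
-4588 + A = -4588 + 784/3 = -12980/3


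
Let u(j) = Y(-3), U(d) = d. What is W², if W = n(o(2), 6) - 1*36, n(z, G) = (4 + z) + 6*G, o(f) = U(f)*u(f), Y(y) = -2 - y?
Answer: 36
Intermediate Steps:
u(j) = 1 (u(j) = -2 - 1*(-3) = -2 + 3 = 1)
o(f) = f (o(f) = f*1 = f)
n(z, G) = 4 + z + 6*G
W = 6 (W = (4 + 2 + 6*6) - 1*36 = (4 + 2 + 36) - 36 = 42 - 36 = 6)
W² = 6² = 36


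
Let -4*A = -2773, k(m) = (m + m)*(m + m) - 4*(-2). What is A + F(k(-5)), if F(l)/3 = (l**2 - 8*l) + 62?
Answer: 133117/4 ≈ 33279.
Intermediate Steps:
k(m) = 8 + 4*m**2 (k(m) = (2*m)*(2*m) + 8 = 4*m**2 + 8 = 8 + 4*m**2)
F(l) = 186 - 24*l + 3*l**2 (F(l) = 3*((l**2 - 8*l) + 62) = 3*(62 + l**2 - 8*l) = 186 - 24*l + 3*l**2)
A = 2773/4 (A = -1/4*(-2773) = 2773/4 ≈ 693.25)
A + F(k(-5)) = 2773/4 + (186 - 24*(8 + 4*(-5)**2) + 3*(8 + 4*(-5)**2)**2) = 2773/4 + (186 - 24*(8 + 4*25) + 3*(8 + 4*25)**2) = 2773/4 + (186 - 24*(8 + 100) + 3*(8 + 100)**2) = 2773/4 + (186 - 24*108 + 3*108**2) = 2773/4 + (186 - 2592 + 3*11664) = 2773/4 + (186 - 2592 + 34992) = 2773/4 + 32586 = 133117/4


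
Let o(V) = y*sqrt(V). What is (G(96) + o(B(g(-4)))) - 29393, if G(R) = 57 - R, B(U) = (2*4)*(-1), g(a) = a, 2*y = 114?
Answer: -29432 + 114*I*sqrt(2) ≈ -29432.0 + 161.22*I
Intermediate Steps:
y = 57 (y = (1/2)*114 = 57)
B(U) = -8 (B(U) = 8*(-1) = -8)
o(V) = 57*sqrt(V)
(G(96) + o(B(g(-4)))) - 29393 = ((57 - 1*96) + 57*sqrt(-8)) - 29393 = ((57 - 96) + 57*(2*I*sqrt(2))) - 29393 = (-39 + 114*I*sqrt(2)) - 29393 = -29432 + 114*I*sqrt(2)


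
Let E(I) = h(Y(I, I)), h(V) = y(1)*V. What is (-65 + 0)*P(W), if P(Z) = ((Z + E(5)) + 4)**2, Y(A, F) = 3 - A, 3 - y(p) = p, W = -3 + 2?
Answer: -65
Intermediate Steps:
W = -1
y(p) = 3 - p
h(V) = 2*V (h(V) = (3 - 1*1)*V = (3 - 1)*V = 2*V)
E(I) = 6 - 2*I (E(I) = 2*(3 - I) = 6 - 2*I)
P(Z) = Z**2 (P(Z) = ((Z + (6 - 2*5)) + 4)**2 = ((Z + (6 - 10)) + 4)**2 = ((Z - 4) + 4)**2 = ((-4 + Z) + 4)**2 = Z**2)
(-65 + 0)*P(W) = (-65 + 0)*(-1)**2 = -65*1 = -65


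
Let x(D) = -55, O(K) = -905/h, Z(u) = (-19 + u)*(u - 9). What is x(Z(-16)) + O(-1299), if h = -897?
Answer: -48430/897 ≈ -53.991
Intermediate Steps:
Z(u) = (-19 + u)*(-9 + u)
O(K) = 905/897 (O(K) = -905/(-897) = -905*(-1/897) = 905/897)
x(Z(-16)) + O(-1299) = -55 + 905/897 = -48430/897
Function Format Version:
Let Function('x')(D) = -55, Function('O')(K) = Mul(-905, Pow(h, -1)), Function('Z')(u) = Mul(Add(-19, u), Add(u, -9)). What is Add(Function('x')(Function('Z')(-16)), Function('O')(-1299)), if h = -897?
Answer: Rational(-48430, 897) ≈ -53.991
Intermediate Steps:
Function('Z')(u) = Mul(Add(-19, u), Add(-9, u))
Function('O')(K) = Rational(905, 897) (Function('O')(K) = Mul(-905, Pow(-897, -1)) = Mul(-905, Rational(-1, 897)) = Rational(905, 897))
Add(Function('x')(Function('Z')(-16)), Function('O')(-1299)) = Add(-55, Rational(905, 897)) = Rational(-48430, 897)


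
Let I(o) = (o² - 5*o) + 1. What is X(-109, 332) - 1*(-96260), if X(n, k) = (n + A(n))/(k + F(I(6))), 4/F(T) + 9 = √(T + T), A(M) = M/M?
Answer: 22143094148/230035 - 27*√14/460070 ≈ 96260.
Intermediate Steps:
A(M) = 1
I(o) = 1 + o² - 5*o
F(T) = 4/(-9 + √2*√T) (F(T) = 4/(-9 + √(T + T)) = 4/(-9 + √(2*T)) = 4/(-9 + √2*√T))
X(n, k) = (1 + n)/(k + 4/(-9 + √14)) (X(n, k) = (n + 1)/(k + 4/(-9 + √2*√(1 + 6² - 5*6))) = (1 + n)/(k + 4/(-9 + √2*√(1 + 36 - 30))) = (1 + n)/(k + 4/(-9 + √2*√7)) = (1 + n)/(k + 4/(-9 + √14)))
X(-109, 332) - 1*(-96260) = (1 - 109)*(9 - √14)/(-4 + 332*(9 - √14)) - 1*(-96260) = -108*(9 - √14)/(-4 + (2988 - 332*√14)) + 96260 = -108*(9 - √14)/(2984 - 332*√14) + 96260 = 96260 - 108*(9 - √14)/(2984 - 332*√14)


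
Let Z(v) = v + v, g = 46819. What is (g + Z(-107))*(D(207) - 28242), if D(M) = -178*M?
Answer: -3033426240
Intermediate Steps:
Z(v) = 2*v
(g + Z(-107))*(D(207) - 28242) = (46819 + 2*(-107))*(-178*207 - 28242) = (46819 - 214)*(-36846 - 28242) = 46605*(-65088) = -3033426240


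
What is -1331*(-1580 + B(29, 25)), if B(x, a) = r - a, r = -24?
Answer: 2168199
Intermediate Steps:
B(x, a) = -24 - a
-1331*(-1580 + B(29, 25)) = -1331*(-1580 + (-24 - 1*25)) = -1331*(-1580 + (-24 - 25)) = -1331*(-1580 - 49) = -1331*(-1629) = 2168199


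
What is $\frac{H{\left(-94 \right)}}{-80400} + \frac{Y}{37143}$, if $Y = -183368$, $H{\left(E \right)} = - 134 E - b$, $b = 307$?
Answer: $- \frac{5066412509}{995432400} \approx -5.0897$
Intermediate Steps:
$H{\left(E \right)} = -307 - 134 E$ ($H{\left(E \right)} = - 134 E - 307 = -307 - 134 E$)
$\frac{H{\left(-94 \right)}}{-80400} + \frac{Y}{37143} = \frac{-307 - -12596}{-80400} - \frac{183368}{37143} = \left(-307 + 12596\right) \left(- \frac{1}{80400}\right) - \frac{183368}{37143} = 12289 \left(- \frac{1}{80400}\right) - \frac{183368}{37143} = - \frac{12289}{80400} - \frac{183368}{37143} = - \frac{5066412509}{995432400}$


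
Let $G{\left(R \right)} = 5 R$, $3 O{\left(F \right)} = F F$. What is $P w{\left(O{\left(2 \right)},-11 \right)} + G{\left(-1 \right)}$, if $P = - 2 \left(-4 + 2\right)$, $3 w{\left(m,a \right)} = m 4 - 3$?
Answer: $- \frac{17}{9} \approx -1.8889$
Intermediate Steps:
$O{\left(F \right)} = \frac{F^{2}}{3}$ ($O{\left(F \right)} = \frac{F F}{3} = \frac{F^{2}}{3}$)
$w{\left(m,a \right)} = -1 + \frac{4 m}{3}$ ($w{\left(m,a \right)} = \frac{m 4 - 3}{3} = \frac{4 m - 3}{3} = \frac{-3 + 4 m}{3} = -1 + \frac{4 m}{3}$)
$P = 4$ ($P = \left(-2\right) \left(-2\right) = 4$)
$P w{\left(O{\left(2 \right)},-11 \right)} + G{\left(-1 \right)} = 4 \left(-1 + \frac{4 \frac{2^{2}}{3}}{3}\right) + 5 \left(-1\right) = 4 \left(-1 + \frac{4 \cdot \frac{1}{3} \cdot 4}{3}\right) - 5 = 4 \left(-1 + \frac{4}{3} \cdot \frac{4}{3}\right) - 5 = 4 \left(-1 + \frac{16}{9}\right) - 5 = 4 \cdot \frac{7}{9} - 5 = \frac{28}{9} - 5 = - \frac{17}{9}$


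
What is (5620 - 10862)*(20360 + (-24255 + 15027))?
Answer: -58353944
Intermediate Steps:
(5620 - 10862)*(20360 + (-24255 + 15027)) = -5242*(20360 - 9228) = -5242*11132 = -58353944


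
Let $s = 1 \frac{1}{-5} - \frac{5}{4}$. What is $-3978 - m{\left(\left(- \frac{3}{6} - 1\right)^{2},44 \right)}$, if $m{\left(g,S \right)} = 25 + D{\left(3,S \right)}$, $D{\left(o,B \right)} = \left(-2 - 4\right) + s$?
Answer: $- \frac{79911}{20} \approx -3995.6$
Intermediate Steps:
$s = - \frac{29}{20}$ ($s = 1 \left(- \frac{1}{5}\right) - \frac{5}{4} = - \frac{1}{5} - \frac{5}{4} = - \frac{29}{20} \approx -1.45$)
$D{\left(o,B \right)} = - \frac{149}{20}$ ($D{\left(o,B \right)} = \left(-2 - 4\right) - \frac{29}{20} = -6 - \frac{29}{20} = - \frac{149}{20}$)
$m{\left(g,S \right)} = \frac{351}{20}$ ($m{\left(g,S \right)} = 25 - \frac{149}{20} = \frac{351}{20}$)
$-3978 - m{\left(\left(- \frac{3}{6} - 1\right)^{2},44 \right)} = -3978 - \frac{351}{20} = - \frac{79911}{20}$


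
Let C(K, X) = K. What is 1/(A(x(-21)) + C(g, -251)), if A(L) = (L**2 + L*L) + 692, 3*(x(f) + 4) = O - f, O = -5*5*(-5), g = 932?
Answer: 9/50528 ≈ 0.00017812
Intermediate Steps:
O = 125 (O = -25*(-5) = 125)
x(f) = 113/3 - f/3 (x(f) = -4 + (125 - f)/3 = -4 + (125/3 - f/3) = 113/3 - f/3)
A(L) = 692 + 2*L**2 (A(L) = (L**2 + L**2) + 692 = 2*L**2 + 692 = 692 + 2*L**2)
1/(A(x(-21)) + C(g, -251)) = 1/((692 + 2*(113/3 - 1/3*(-21))**2) + 932) = 1/((692 + 2*(113/3 + 7)**2) + 932) = 1/((692 + 2*(134/3)**2) + 932) = 1/((692 + 2*(17956/9)) + 932) = 1/((692 + 35912/9) + 932) = 1/(42140/9 + 932) = 1/(50528/9) = 9/50528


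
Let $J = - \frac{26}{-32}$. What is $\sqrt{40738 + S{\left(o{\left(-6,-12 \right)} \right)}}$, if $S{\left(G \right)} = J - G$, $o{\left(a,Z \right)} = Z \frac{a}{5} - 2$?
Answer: $\frac{\sqrt{16290565}}{20} \approx 201.81$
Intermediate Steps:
$J = \frac{13}{16}$ ($J = \left(-26\right) \left(- \frac{1}{32}\right) = \frac{13}{16} \approx 0.8125$)
$o{\left(a,Z \right)} = -2 + \frac{Z a}{5}$ ($o{\left(a,Z \right)} = Z a \frac{1}{5} - 2 = Z \frac{a}{5} - 2 = \frac{Z a}{5} - 2 = -2 + \frac{Z a}{5}$)
$S{\left(G \right)} = \frac{13}{16} - G$
$\sqrt{40738 + S{\left(o{\left(-6,-12 \right)} \right)}} = \sqrt{40738 + \left(\frac{13}{16} - \left(-2 + \frac{1}{5} \left(-12\right) \left(-6\right)\right)\right)} = \sqrt{40738 + \left(\frac{13}{16} - \left(-2 + \frac{72}{5}\right)\right)} = \sqrt{40738 + \left(\frac{13}{16} - \frac{62}{5}\right)} = \sqrt{40738 - \frac{927}{80}} = \sqrt{\frac{3258113}{80}} = \frac{\sqrt{16290565}}{20}$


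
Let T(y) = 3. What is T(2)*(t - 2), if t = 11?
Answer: 27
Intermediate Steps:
T(2)*(t - 2) = 3*(11 - 2) = 3*9 = 27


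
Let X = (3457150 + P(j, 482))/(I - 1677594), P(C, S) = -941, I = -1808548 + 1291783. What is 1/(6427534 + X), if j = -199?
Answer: 2194359/14104313624497 ≈ 1.5558e-7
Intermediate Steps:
I = -516765
X = -3456209/2194359 (X = (3457150 - 941)/(-516765 - 1677594) = 3456209/(-2194359) = 3456209*(-1/2194359) = -3456209/2194359 ≈ -1.5750)
1/(6427534 + X) = 1/(6427534 - 3456209/2194359) = 1/(14104313624497/2194359) = 2194359/14104313624497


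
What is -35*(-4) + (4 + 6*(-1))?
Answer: 138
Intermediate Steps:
-35*(-4) + (4 + 6*(-1)) = 140 + (4 - 6) = 140 - 2 = 138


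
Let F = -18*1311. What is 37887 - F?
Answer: 61485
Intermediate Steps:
F = -23598
37887 - F = 37887 - 1*(-23598) = 37887 + 23598 = 61485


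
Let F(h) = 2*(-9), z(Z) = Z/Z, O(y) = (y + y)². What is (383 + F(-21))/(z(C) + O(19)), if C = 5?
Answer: 73/289 ≈ 0.25259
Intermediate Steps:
O(y) = 4*y² (O(y) = (2*y)² = 4*y²)
z(Z) = 1
F(h) = -18
(383 + F(-21))/(z(C) + O(19)) = (383 - 18)/(1 + 4*19²) = 365/(1 + 4*361) = 365/(1 + 1444) = 365/1445 = 365*(1/1445) = 73/289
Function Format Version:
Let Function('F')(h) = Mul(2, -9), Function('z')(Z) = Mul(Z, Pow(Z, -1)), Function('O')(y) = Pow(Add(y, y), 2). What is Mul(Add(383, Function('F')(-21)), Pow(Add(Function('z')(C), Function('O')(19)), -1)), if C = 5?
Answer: Rational(73, 289) ≈ 0.25259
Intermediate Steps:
Function('O')(y) = Mul(4, Pow(y, 2)) (Function('O')(y) = Pow(Mul(2, y), 2) = Mul(4, Pow(y, 2)))
Function('z')(Z) = 1
Function('F')(h) = -18
Mul(Add(383, Function('F')(-21)), Pow(Add(Function('z')(C), Function('O')(19)), -1)) = Mul(Add(383, -18), Pow(Add(1, Mul(4, Pow(19, 2))), -1)) = Mul(365, Pow(Add(1, Mul(4, 361)), -1)) = Mul(365, Pow(Add(1, 1444), -1)) = Mul(365, Pow(1445, -1)) = Mul(365, Rational(1, 1445)) = Rational(73, 289)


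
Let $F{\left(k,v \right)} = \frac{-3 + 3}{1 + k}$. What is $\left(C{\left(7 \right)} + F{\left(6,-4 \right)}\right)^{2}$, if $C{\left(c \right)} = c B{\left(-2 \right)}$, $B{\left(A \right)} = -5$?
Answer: $1225$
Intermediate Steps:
$F{\left(k,v \right)} = 0$ ($F{\left(k,v \right)} = \frac{0}{1 + k} = 0$)
$C{\left(c \right)} = - 5 c$ ($C{\left(c \right)} = c \left(-5\right) = - 5 c$)
$\left(C{\left(7 \right)} + F{\left(6,-4 \right)}\right)^{2} = \left(\left(-5\right) 7 + 0\right)^{2} = \left(-35 + 0\right)^{2} = \left(-35\right)^{2} = 1225$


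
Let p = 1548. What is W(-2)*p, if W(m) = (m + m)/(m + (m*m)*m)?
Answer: 3096/5 ≈ 619.20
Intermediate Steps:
W(m) = 2*m/(m + m**3) (W(m) = (2*m)/(m + m**2*m) = (2*m)/(m + m**3) = 2*m/(m + m**3))
W(-2)*p = (2/(1 + (-2)**2))*1548 = (2/(1 + 4))*1548 = (2/5)*1548 = 3096/5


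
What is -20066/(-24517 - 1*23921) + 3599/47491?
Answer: 563641384/1150184529 ≈ 0.49004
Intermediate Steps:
-20066/(-24517 - 1*23921) + 3599/47491 = -20066/(-24517 - 23921) + 3599*(1/47491) = -20066/(-48438) + 3599/47491 = -20066*(-1/48438) + 3599/47491 = 10033/24219 + 3599/47491 = 563641384/1150184529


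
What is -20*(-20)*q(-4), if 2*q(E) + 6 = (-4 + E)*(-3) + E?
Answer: 2800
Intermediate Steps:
q(E) = 3 - E (q(E) = -3 + ((-4 + E)*(-3) + E)/2 = -3 + ((12 - 3*E) + E)/2 = -3 + (12 - 2*E)/2 = -3 + (6 - E) = 3 - E)
-20*(-20)*q(-4) = -20*(-20)*(3 - 1*(-4)) = -(-400)*(3 + 4) = -(-400)*7 = -1*(-2800) = 2800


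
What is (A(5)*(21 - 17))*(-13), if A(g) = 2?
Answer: -104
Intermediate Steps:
(A(5)*(21 - 17))*(-13) = (2*(21 - 17))*(-13) = (2*4)*(-13) = 8*(-13) = -104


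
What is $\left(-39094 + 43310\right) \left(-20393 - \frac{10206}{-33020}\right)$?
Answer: $- \frac{709728453316}{8255} \approx -8.5976 \cdot 10^{7}$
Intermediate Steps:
$\left(-39094 + 43310\right) \left(-20393 - \frac{10206}{-33020}\right) = 4216 \left(-20393 - - \frac{5103}{16510}\right) = 4216 \left(-20393 + \frac{5103}{16510}\right) = 4216 \left(- \frac{336683327}{16510}\right) = - \frac{709728453316}{8255}$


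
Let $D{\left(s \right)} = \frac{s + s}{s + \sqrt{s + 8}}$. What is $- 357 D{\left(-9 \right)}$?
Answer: $- \frac{28917}{41} - \frac{3213 i}{41} \approx -705.29 - 78.366 i$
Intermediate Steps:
$D{\left(s \right)} = \frac{2 s}{s + \sqrt{8 + s}}$
$- 357 D{\left(-9 \right)} = - 357 \cdot 2 \left(-9\right) \frac{1}{-9 + \sqrt{8 - 9}} = - 357 \cdot 2 \left(-9\right) \frac{1}{-9 + \sqrt{-1}} = - 357 \cdot 2 \left(-9\right) \frac{1}{-9 + i} = - 357 \cdot 2 \left(-9\right) \frac{-9 - i}{82} = - 357 \left(\frac{81}{41} + \frac{9 i}{41}\right) = - \frac{28917}{41} - \frac{3213 i}{41}$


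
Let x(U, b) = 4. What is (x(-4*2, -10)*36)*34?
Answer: 4896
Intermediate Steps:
(x(-4*2, -10)*36)*34 = (4*36)*34 = 144*34 = 4896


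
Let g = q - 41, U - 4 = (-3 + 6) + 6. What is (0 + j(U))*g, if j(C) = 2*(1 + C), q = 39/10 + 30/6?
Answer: -4494/5 ≈ -898.80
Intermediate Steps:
q = 89/10 (q = 39*(⅒) + 30*(⅙) = 39/10 + 5 = 89/10 ≈ 8.9000)
U = 13 (U = 4 + ((-3 + 6) + 6) = 4 + (3 + 6) = 4 + 9 = 13)
g = -321/10 (g = 89/10 - 41 = -321/10 ≈ -32.100)
j(C) = 2 + 2*C
(0 + j(U))*g = (0 + (2 + 2*13))*(-321/10) = (0 + (2 + 26))*(-321/10) = (0 + 28)*(-321/10) = 28*(-321/10) = -4494/5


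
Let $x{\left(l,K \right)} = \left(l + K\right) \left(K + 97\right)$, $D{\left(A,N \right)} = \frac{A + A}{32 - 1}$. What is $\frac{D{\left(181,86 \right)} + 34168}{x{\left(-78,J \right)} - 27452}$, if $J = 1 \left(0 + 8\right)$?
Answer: $- \frac{529785}{539431} \approx -0.98212$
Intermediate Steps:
$D{\left(A,N \right)} = \frac{2 A}{31}$
$J = 8$ ($J = 1 \cdot 8 = 8$)
$x{\left(l,K \right)} = \left(97 + K\right) \left(K + l\right)$ ($x{\left(l,K \right)} = \left(K + l\right) \left(97 + K\right) = \left(97 + K\right) \left(K + l\right)$)
$\frac{D{\left(181,86 \right)} + 34168}{x{\left(-78,J \right)} - 27452} = \frac{\frac{2}{31} \cdot 181 + 34168}{\left(8^{2} + 97 \cdot 8 + 97 \left(-78\right) + 8 \left(-78\right)\right) - 27452} = \frac{\frac{362}{31} + 34168}{\left(64 + 776 - 7566 - 624\right) - 27452} = \frac{1059570}{31 \left(-7350 - 27452\right)} = \frac{1059570}{31 \left(-34802\right)} = \frac{1059570}{31} \left(- \frac{1}{34802}\right) = - \frac{529785}{539431}$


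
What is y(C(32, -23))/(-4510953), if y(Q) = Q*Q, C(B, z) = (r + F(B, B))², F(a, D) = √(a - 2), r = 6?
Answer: -(6 + √30)⁴/4510953 ≈ -0.0038466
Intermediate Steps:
F(a, D) = √(-2 + a)
C(B, z) = (6 + √(-2 + B))²
y(Q) = Q²
y(C(32, -23))/(-4510953) = ((6 + √(-2 + 32))²)²/(-4510953) = ((6 + √30)²)²*(-1/4510953) = (6 + √30)⁴*(-1/4510953) = -(6 + √30)⁴/4510953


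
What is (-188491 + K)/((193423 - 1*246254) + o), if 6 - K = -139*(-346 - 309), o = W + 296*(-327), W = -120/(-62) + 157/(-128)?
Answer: 1109175040/593701251 ≈ 1.8682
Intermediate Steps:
W = 2813/3968 (W = -120*(-1/62) + 157*(-1/128) = 60/31 - 157/128 = 2813/3968 ≈ 0.70892)
o = -384067843/3968 (o = 2813/3968 + 296*(-327) = 2813/3968 - 96792 = -384067843/3968 ≈ -96791.)
K = -91039 (K = 6 - (-139)*(-346 - 309) = 6 - (-139)*(-655) = 6 - 1*91045 = 6 - 91045 = -91039)
(-188491 + K)/((193423 - 1*246254) + o) = (-188491 - 91039)/((193423 - 1*246254) - 384067843/3968) = -279530/((193423 - 246254) - 384067843/3968) = -279530/(-52831 - 384067843/3968) = -279530/(-593701251/3968) = -279530*(-3968/593701251) = 1109175040/593701251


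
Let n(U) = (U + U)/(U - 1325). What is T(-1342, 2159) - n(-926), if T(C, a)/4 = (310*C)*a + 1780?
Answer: -8087261343452/2251 ≈ -3.5927e+9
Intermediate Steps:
T(C, a) = 7120 + 1240*C*a (T(C, a) = 4*((310*C)*a + 1780) = 4*(310*C*a + 1780) = 4*(1780 + 310*C*a) = 7120 + 1240*C*a)
n(U) = 2*U/(-1325 + U) (n(U) = (2*U)/(-1325 + U) = 2*U/(-1325 + U))
T(-1342, 2159) - n(-926) = (7120 + 1240*(-1342)*2159) - 2*(-926)/(-1325 - 926) = (7120 - 3592748720) - 2*(-926)/(-2251) = -3592741600 - 2*(-926)*(-1)/2251 = -3592741600 - 1*1852/2251 = -3592741600 - 1852/2251 = -8087261343452/2251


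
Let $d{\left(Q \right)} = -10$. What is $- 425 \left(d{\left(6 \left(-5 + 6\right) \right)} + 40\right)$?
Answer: $-12750$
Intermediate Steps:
$- 425 \left(d{\left(6 \left(-5 + 6\right) \right)} + 40\right) = - 425 \left(-10 + 40\right) = \left(-425\right) 30 = -12750$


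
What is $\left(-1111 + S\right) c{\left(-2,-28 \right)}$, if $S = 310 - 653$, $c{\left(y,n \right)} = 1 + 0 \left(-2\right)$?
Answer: $-1454$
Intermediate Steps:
$c{\left(y,n \right)} = 1$ ($c{\left(y,n \right)} = 1 + 0 = 1$)
$S = -343$
$\left(-1111 + S\right) c{\left(-2,-28 \right)} = \left(-1111 - 343\right) 1 = \left(-1454\right) 1 = -1454$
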